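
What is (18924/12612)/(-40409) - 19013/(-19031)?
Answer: 807449417280/808243886629 ≈ 0.99902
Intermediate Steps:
(18924/12612)/(-40409) - 19013/(-19031) = (18924*(1/12612))*(-1/40409) - 19013*(-1/19031) = (1577/1051)*(-1/40409) + 19013/19031 = -1577/42469859 + 19013/19031 = 807449417280/808243886629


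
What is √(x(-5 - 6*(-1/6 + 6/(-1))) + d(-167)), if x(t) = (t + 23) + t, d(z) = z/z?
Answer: 2*√22 ≈ 9.3808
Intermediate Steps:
d(z) = 1
x(t) = 23 + 2*t (x(t) = (23 + t) + t = 23 + 2*t)
√(x(-5 - 6*(-1/6 + 6/(-1))) + d(-167)) = √((23 + 2*(-5 - 6*(-1/6 + 6/(-1)))) + 1) = √((23 + 2*(-5 - 6*(-1*⅙ + 6*(-1)))) + 1) = √((23 + 2*(-5 - 6*(-⅙ - 6))) + 1) = √((23 + 2*(-5 - 6*(-37/6))) + 1) = √((23 + 2*(-5 + 37)) + 1) = √((23 + 2*32) + 1) = √((23 + 64) + 1) = √(87 + 1) = √88 = 2*√22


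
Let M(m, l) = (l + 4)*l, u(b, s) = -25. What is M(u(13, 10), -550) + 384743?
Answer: 685043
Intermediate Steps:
M(m, l) = l*(4 + l) (M(m, l) = (4 + l)*l = l*(4 + l))
M(u(13, 10), -550) + 384743 = -550*(4 - 550) + 384743 = -550*(-546) + 384743 = 300300 + 384743 = 685043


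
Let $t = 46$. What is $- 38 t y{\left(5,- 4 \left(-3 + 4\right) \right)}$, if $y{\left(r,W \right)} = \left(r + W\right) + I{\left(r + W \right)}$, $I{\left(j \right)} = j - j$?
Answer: $-1748$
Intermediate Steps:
$I{\left(j \right)} = 0$
$y{\left(r,W \right)} = W + r$ ($y{\left(r,W \right)} = \left(r + W\right) + 0 = \left(W + r\right) + 0 = W + r$)
$- 38 t y{\left(5,- 4 \left(-3 + 4\right) \right)} = \left(-38\right) 46 \left(- 4 \left(-3 + 4\right) + 5\right) = - 1748 \left(\left(-4\right) 1 + 5\right) = - 1748 \left(-4 + 5\right) = \left(-1748\right) 1 = -1748$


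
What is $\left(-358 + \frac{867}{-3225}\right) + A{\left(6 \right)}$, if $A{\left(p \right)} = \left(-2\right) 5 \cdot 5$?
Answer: $- \frac{438889}{1075} \approx -408.27$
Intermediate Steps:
$A{\left(p \right)} = -50$ ($A{\left(p \right)} = \left(-10\right) 5 = -50$)
$\left(-358 + \frac{867}{-3225}\right) + A{\left(6 \right)} = \left(-358 + \frac{867}{-3225}\right) - 50 = \left(-358 + 867 \left(- \frac{1}{3225}\right)\right) - 50 = \left(-358 - \frac{289}{1075}\right) - 50 = - \frac{385139}{1075} - 50 = - \frac{438889}{1075}$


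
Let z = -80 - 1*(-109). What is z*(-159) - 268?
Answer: -4879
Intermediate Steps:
z = 29 (z = -80 + 109 = 29)
z*(-159) - 268 = 29*(-159) - 268 = -4611 - 268 = -4879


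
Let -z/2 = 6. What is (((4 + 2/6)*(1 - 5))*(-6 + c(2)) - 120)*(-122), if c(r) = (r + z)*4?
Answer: -247904/3 ≈ -82635.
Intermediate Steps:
z = -12 (z = -2*6 = -12)
c(r) = -48 + 4*r (c(r) = (r - 12)*4 = (-12 + r)*4 = -48 + 4*r)
(((4 + 2/6)*(1 - 5))*(-6 + c(2)) - 120)*(-122) = (((4 + 2/6)*(1 - 5))*(-6 + (-48 + 4*2)) - 120)*(-122) = (((4 + 2*(⅙))*(-4))*(-6 + (-48 + 8)) - 120)*(-122) = (((4 + ⅓)*(-4))*(-6 - 40) - 120)*(-122) = (((13/3)*(-4))*(-46) - 120)*(-122) = (-52/3*(-46) - 120)*(-122) = (2392/3 - 120)*(-122) = (2032/3)*(-122) = -247904/3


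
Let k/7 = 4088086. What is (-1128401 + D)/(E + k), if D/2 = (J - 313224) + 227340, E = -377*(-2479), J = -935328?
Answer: -634165/5910237 ≈ -0.10730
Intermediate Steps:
E = 934583
k = 28616602 (k = 7*4088086 = 28616602)
D = -2042424 (D = 2*((-935328 - 313224) + 227340) = 2*(-1248552 + 227340) = 2*(-1021212) = -2042424)
(-1128401 + D)/(E + k) = (-1128401 - 2042424)/(934583 + 28616602) = -3170825/29551185 = -3170825*1/29551185 = -634165/5910237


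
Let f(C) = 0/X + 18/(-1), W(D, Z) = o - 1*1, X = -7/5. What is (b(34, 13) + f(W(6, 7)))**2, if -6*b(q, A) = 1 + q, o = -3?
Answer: 20449/36 ≈ 568.03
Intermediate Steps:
X = -7/5 (X = -7*1/5 = -7/5 ≈ -1.4000)
W(D, Z) = -4 (W(D, Z) = -3 - 1*1 = -3 - 1 = -4)
f(C) = -18 (f(C) = 0/(-7/5) + 18/(-1) = 0*(-5/7) + 18*(-1) = 0 - 18 = -18)
b(q, A) = -1/6 - q/6 (b(q, A) = -(1 + q)/6 = -1/6 - q/6)
(b(34, 13) + f(W(6, 7)))**2 = ((-1/6 - 1/6*34) - 18)**2 = ((-1/6 - 17/3) - 18)**2 = (-35/6 - 18)**2 = (-143/6)**2 = 20449/36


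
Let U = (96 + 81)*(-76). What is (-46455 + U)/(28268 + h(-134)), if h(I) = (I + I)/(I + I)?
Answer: -19969/9423 ≈ -2.1192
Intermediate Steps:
h(I) = 1 (h(I) = (2*I)/((2*I)) = (2*I)*(1/(2*I)) = 1)
U = -13452 (U = 177*(-76) = -13452)
(-46455 + U)/(28268 + h(-134)) = (-46455 - 13452)/(28268 + 1) = -59907/28269 = -59907*1/28269 = -19969/9423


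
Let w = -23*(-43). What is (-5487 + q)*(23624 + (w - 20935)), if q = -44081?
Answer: -182311104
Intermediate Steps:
w = 989
(-5487 + q)*(23624 + (w - 20935)) = (-5487 - 44081)*(23624 + (989 - 20935)) = -49568*(23624 - 19946) = -49568*3678 = -182311104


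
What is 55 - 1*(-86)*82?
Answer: 7107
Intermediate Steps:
55 - 1*(-86)*82 = 55 + 86*82 = 55 + 7052 = 7107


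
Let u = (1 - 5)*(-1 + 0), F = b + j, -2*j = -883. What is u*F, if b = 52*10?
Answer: 3846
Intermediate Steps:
j = 883/2 (j = -½*(-883) = 883/2 ≈ 441.50)
b = 520
F = 1923/2 (F = 520 + 883/2 = 1923/2 ≈ 961.50)
u = 4 (u = -4*(-1) = 4)
u*F = 4*(1923/2) = 3846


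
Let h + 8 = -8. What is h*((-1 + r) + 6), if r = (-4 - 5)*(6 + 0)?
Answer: 784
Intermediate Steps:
r = -54 (r = -9*6 = -54)
h = -16 (h = -8 - 8 = -16)
h*((-1 + r) + 6) = -16*((-1 - 54) + 6) = -16*(-55 + 6) = -16*(-49) = 784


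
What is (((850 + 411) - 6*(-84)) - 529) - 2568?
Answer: -1332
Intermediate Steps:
(((850 + 411) - 6*(-84)) - 529) - 2568 = ((1261 + 504) - 529) - 2568 = (1765 - 529) - 2568 = 1236 - 2568 = -1332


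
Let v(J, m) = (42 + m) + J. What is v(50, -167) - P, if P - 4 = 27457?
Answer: -27536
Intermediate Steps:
P = 27461 (P = 4 + 27457 = 27461)
v(J, m) = 42 + J + m
v(50, -167) - P = (42 + 50 - 167) - 1*27461 = -75 - 27461 = -27536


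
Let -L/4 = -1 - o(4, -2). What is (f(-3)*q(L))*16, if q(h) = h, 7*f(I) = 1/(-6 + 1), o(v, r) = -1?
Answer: 0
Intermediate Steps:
L = 0 (L = -4*(-1 - 1*(-1)) = -4*(-1 + 1) = -4*0 = 0)
f(I) = -1/35 (f(I) = 1/(7*(-6 + 1)) = (⅐)/(-5) = (⅐)*(-⅕) = -1/35)
(f(-3)*q(L))*16 = -1/35*0*16 = 0*16 = 0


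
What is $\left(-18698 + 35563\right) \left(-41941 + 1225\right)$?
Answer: $-686675340$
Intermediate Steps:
$\left(-18698 + 35563\right) \left(-41941 + 1225\right) = 16865 \left(-40716\right) = -686675340$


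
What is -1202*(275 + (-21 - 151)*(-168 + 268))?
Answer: 20343850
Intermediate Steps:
-1202*(275 + (-21 - 151)*(-168 + 268)) = -1202*(275 - 172*100) = -1202*(275 - 17200) = -1202*(-16925) = 20343850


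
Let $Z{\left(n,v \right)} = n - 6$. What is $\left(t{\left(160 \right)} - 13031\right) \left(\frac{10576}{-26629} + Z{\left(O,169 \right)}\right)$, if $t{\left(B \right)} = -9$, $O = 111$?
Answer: $- \frac{36322515760}{26629} \approx -1.364 \cdot 10^{6}$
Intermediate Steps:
$Z{\left(n,v \right)} = -6 + n$
$\left(t{\left(160 \right)} - 13031\right) \left(\frac{10576}{-26629} + Z{\left(O,169 \right)}\right) = \left(-9 - 13031\right) \left(\frac{10576}{-26629} + \left(-6 + 111\right)\right) = - 13040 \left(10576 \left(- \frac{1}{26629}\right) + 105\right) = - 13040 \left(- \frac{10576}{26629} + 105\right) = \left(-13040\right) \frac{2785469}{26629} = - \frac{36322515760}{26629}$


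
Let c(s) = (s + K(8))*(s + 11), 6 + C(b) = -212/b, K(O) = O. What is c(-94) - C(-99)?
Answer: 707044/99 ≈ 7141.9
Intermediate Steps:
C(b) = -6 - 212/b
c(s) = (8 + s)*(11 + s) (c(s) = (s + 8)*(s + 11) = (8 + s)*(11 + s))
c(-94) - C(-99) = (88 + (-94)² + 19*(-94)) - (-6 - 212/(-99)) = (88 + 8836 - 1786) - (-6 - 212*(-1/99)) = 7138 - (-6 + 212/99) = 7138 - 1*(-382/99) = 7138 + 382/99 = 707044/99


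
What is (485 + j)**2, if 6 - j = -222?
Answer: 508369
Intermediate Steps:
j = 228 (j = 6 - 1*(-222) = 6 + 222 = 228)
(485 + j)**2 = (485 + 228)**2 = 713**2 = 508369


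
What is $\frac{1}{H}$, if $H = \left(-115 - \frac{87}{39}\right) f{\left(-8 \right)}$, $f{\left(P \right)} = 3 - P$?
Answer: $- \frac{13}{16764} \approx -0.00077547$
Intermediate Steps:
$H = - \frac{16764}{13}$ ($H = \left(-115 - \frac{87}{39}\right) \left(3 - -8\right) = \left(-115 - \frac{29}{13}\right) \left(3 + 8\right) = \left(-115 - \frac{29}{13}\right) 11 = \left(- \frac{1524}{13}\right) 11 = - \frac{16764}{13} \approx -1289.5$)
$\frac{1}{H} = \frac{1}{- \frac{16764}{13}} = - \frac{13}{16764}$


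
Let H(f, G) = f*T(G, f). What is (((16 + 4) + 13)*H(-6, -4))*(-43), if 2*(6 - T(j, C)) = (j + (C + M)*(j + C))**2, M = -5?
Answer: -47780568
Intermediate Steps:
T(j, C) = 6 - (j + (-5 + C)*(C + j))**2/2 (T(j, C) = 6 - (j + (C - 5)*(j + C))**2/2 = 6 - (j + (-5 + C)*(C + j))**2/2)
H(f, G) = f*(6 - (f**2 - 5*f - 4*G + G*f)**2/2) (H(f, G) = f*(6 - (f**2 - 5*f - 4*G + f*G)**2/2) = f*(6 - (f**2 - 5*f - 4*G + G*f)**2/2))
(((16 + 4) + 13)*H(-6, -4))*(-43) = (((16 + 4) + 13)*(-1/2*(-6)*(-12 + ((-6)**2 - 5*(-6) - 4*(-4) - 4*(-6))**2)))*(-43) = ((20 + 13)*(-1/2*(-6)*(-12 + (36 + 30 + 16 + 24)**2)))*(-43) = (33*(-1/2*(-6)*(-12 + 106**2)))*(-43) = (33*(-1/2*(-6)*(-12 + 11236)))*(-43) = (33*(-1/2*(-6)*11224))*(-43) = (33*33672)*(-43) = 1111176*(-43) = -47780568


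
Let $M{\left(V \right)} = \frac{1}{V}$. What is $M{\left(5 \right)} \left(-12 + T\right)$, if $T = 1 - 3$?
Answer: $- \frac{14}{5} \approx -2.8$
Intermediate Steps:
$T = -2$ ($T = 1 - 3 = -2$)
$M{\left(5 \right)} \left(-12 + T\right) = \frac{-12 - 2}{5} = \frac{1}{5} \left(-14\right) = - \frac{14}{5}$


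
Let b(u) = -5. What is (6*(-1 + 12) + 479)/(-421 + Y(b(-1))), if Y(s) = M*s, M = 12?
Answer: -545/481 ≈ -1.1331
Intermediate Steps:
Y(s) = 12*s
(6*(-1 + 12) + 479)/(-421 + Y(b(-1))) = (6*(-1 + 12) + 479)/(-421 + 12*(-5)) = (6*11 + 479)/(-421 - 60) = (66 + 479)/(-481) = 545*(-1/481) = -545/481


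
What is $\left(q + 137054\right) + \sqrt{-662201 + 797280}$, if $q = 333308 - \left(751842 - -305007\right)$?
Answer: $-586487 + \sqrt{135079} \approx -5.8612 \cdot 10^{5}$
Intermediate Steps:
$q = -723541$ ($q = 333308 - \left(751842 + 305007\right) = 333308 - 1056849 = -723541$)
$\left(q + 137054\right) + \sqrt{-662201 + 797280} = \left(-723541 + 137054\right) + \sqrt{-662201 + 797280} = -586487 + \sqrt{135079}$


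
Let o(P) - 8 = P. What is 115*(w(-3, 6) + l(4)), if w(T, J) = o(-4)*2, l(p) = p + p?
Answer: 1840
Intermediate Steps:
o(P) = 8 + P
l(p) = 2*p
w(T, J) = 8 (w(T, J) = (8 - 4)*2 = 4*2 = 8)
115*(w(-3, 6) + l(4)) = 115*(8 + 2*4) = 115*(8 + 8) = 115*16 = 1840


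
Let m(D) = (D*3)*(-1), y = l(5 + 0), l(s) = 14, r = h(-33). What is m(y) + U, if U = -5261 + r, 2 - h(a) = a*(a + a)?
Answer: -7479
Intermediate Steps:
h(a) = 2 - 2*a² (h(a) = 2 - a*(a + a) = 2 - a*2*a = 2 - 2*a²)
r = -2176 (r = 2 - 2*(-33)² = 2 - 2*1089 = 2 - 2178 = -2176)
y = 14
m(D) = -3*D (m(D) = (3*D)*(-1) = -3*D)
U = -7437 (U = -5261 - 2176 = -7437)
m(y) + U = -3*14 - 7437 = -42 - 7437 = -7479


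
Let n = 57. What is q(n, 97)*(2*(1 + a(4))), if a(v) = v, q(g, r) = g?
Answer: 570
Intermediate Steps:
q(n, 97)*(2*(1 + a(4))) = 57*(2*(1 + 4)) = 57*(2*5) = 57*10 = 570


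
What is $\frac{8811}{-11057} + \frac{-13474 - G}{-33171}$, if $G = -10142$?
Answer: $- \frac{23101}{33171} \approx -0.69642$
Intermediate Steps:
$\frac{8811}{-11057} + \frac{-13474 - G}{-33171} = \frac{8811}{-11057} + \frac{-13474 - -10142}{-33171} = 8811 \left(- \frac{1}{11057}\right) + \left(-13474 + 10142\right) \left(- \frac{1}{33171}\right) = - \frac{8811}{11057} - - \frac{3332}{33171} = - \frac{8811}{11057} + \frac{3332}{33171} = - \frac{23101}{33171}$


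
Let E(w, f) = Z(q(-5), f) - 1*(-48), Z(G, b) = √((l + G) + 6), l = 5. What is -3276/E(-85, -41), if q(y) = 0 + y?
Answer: -26208/383 + 546*√6/383 ≈ -64.936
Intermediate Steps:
q(y) = y
Z(G, b) = √(11 + G) (Z(G, b) = √((5 + G) + 6) = √(11 + G))
E(w, f) = 48 + √6 (E(w, f) = √(11 - 5) - 1*(-48) = √6 + 48 = 48 + √6)
-3276/E(-85, -41) = -3276/(48 + √6)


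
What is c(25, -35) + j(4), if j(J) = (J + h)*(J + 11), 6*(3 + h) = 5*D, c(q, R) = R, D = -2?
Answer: -45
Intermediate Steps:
h = -14/3 (h = -3 + (5*(-2))/6 = -3 + (⅙)*(-10) = -3 - 5/3 = -14/3 ≈ -4.6667)
j(J) = (11 + J)*(-14/3 + J) (j(J) = (J - 14/3)*(J + 11) = (-14/3 + J)*(11 + J) = (11 + J)*(-14/3 + J))
c(25, -35) + j(4) = -35 + (-154/3 + 4² + (19/3)*4) = -35 + (-154/3 + 16 + 76/3) = -35 - 10 = -45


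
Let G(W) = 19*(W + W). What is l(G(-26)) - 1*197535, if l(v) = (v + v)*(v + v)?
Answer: 3707041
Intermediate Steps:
G(W) = 38*W (G(W) = 19*(2*W) = 38*W)
l(v) = 4*v² (l(v) = (2*v)*(2*v) = 4*v²)
l(G(-26)) - 1*197535 = 4*(38*(-26))² - 1*197535 = 4*(-988)² - 197535 = 4*976144 - 197535 = 3904576 - 197535 = 3707041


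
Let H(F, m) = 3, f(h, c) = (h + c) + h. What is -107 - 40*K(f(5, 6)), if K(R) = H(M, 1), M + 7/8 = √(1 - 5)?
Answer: -227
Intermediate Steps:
f(h, c) = c + 2*h (f(h, c) = (c + h) + h = c + 2*h)
M = -7/8 + 2*I (M = -7/8 + √(1 - 5) = -7/8 + √(-4) = -7/8 + 2*I ≈ -0.875 + 2.0*I)
K(R) = 3
-107 - 40*K(f(5, 6)) = -107 - 40*3 = -107 - 120 = -227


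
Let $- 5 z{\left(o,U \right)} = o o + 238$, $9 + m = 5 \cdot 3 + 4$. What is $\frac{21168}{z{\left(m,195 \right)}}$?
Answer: $- \frac{52920}{169} \approx -313.14$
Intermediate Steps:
$m = 10$ ($m = -9 + \left(5 \cdot 3 + 4\right) = -9 + \left(15 + 4\right) = -9 + 19 = 10$)
$z{\left(o,U \right)} = - \frac{238}{5} - \frac{o^{2}}{5}$ ($z{\left(o,U \right)} = - \frac{o o + 238}{5} = - \frac{o^{2} + 238}{5} = - \frac{238 + o^{2}}{5} = - \frac{238}{5} - \frac{o^{2}}{5}$)
$\frac{21168}{z{\left(m,195 \right)}} = \frac{21168}{- \frac{238}{5} - \frac{10^{2}}{5}} = \frac{21168}{- \frac{238}{5} - 20} = \frac{21168}{- \frac{338}{5}} = 21168 \left(- \frac{5}{338}\right) = - \frac{52920}{169}$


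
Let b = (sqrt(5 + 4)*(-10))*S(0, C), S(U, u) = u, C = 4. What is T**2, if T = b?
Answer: 14400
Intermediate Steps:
b = -120 (b = (sqrt(5 + 4)*(-10))*4 = (sqrt(9)*(-10))*4 = (3*(-10))*4 = -30*4 = -120)
T = -120
T**2 = (-120)**2 = 14400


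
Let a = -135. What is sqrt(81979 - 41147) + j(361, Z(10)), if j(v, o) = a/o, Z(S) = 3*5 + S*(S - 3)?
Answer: -27/17 + 8*sqrt(638) ≈ 200.48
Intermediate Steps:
Z(S) = 15 + S*(-3 + S)
j(v, o) = -135/o
sqrt(81979 - 41147) + j(361, Z(10)) = sqrt(81979 - 41147) - 135/(15 + 10**2 - 3*10) = sqrt(40832) - 135/(15 + 100 - 30) = 8*sqrt(638) - 135/85 = 8*sqrt(638) - 135*1/85 = 8*sqrt(638) - 27/17 = -27/17 + 8*sqrt(638)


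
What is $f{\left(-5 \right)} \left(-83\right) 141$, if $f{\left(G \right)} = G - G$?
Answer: $0$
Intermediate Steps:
$f{\left(G \right)} = 0$
$f{\left(-5 \right)} \left(-83\right) 141 = 0 \left(-83\right) 141 = 0 \cdot 141 = 0$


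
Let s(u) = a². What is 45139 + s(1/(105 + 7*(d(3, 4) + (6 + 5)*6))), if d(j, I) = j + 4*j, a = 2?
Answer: 45143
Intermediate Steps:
d(j, I) = 5*j
s(u) = 4 (s(u) = 2² = 4)
45139 + s(1/(105 + 7*(d(3, 4) + (6 + 5)*6))) = 45139 + 4 = 45143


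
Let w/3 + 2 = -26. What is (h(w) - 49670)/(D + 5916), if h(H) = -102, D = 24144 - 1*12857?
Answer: -49772/17203 ≈ -2.8932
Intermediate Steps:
w = -84 (w = -6 + 3*(-26) = -6 - 78 = -84)
D = 11287 (D = 24144 - 12857 = 11287)
(h(w) - 49670)/(D + 5916) = (-102 - 49670)/(11287 + 5916) = -49772/17203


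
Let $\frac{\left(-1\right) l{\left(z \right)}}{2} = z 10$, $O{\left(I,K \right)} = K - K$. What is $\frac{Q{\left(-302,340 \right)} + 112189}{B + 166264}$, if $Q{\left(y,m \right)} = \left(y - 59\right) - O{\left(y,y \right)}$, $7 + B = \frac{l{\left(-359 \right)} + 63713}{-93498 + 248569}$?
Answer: $\frac{1445106649}{2148475845} \approx 0.67262$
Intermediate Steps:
$O{\left(I,K \right)} = 0$
$l{\left(z \right)} = - 20 z$ ($l{\left(z \right)} = - 2 z 10 = - 2 \cdot 10 z = - 20 z$)
$B = - \frac{1014604}{155071}$ ($B = -7 + \frac{\left(-20\right) \left(-359\right) + 63713}{-93498 + 248569} = -7 + \frac{7180 + 63713}{155071} = -7 + 70893 \cdot \frac{1}{155071} = -7 + \frac{70893}{155071} = - \frac{1014604}{155071} \approx -6.5428$)
$Q{\left(y,m \right)} = -59 + y$ ($Q{\left(y,m \right)} = \left(y - 59\right) - 0 = \left(-59 + y\right) + 0 = -59 + y$)
$\frac{Q{\left(-302,340 \right)} + 112189}{B + 166264} = \frac{\left(-59 - 302\right) + 112189}{- \frac{1014604}{155071} + 166264} = \frac{-361 + 112189}{\frac{25781710140}{155071}} = 111828 \cdot \frac{155071}{25781710140} = \frac{1445106649}{2148475845}$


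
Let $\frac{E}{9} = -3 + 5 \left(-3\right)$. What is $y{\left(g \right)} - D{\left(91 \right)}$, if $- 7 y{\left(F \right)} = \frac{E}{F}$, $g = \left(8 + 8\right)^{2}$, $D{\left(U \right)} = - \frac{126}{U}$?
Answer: $\frac{17181}{11648} \approx 1.475$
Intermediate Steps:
$E = -162$ ($E = 9 \left(-3 + 5 \left(-3\right)\right) = 9 \left(-3 - 15\right) = 9 \left(-18\right) = -162$)
$g = 256$ ($g = 16^{2} = 256$)
$y{\left(F \right)} = \frac{162}{7 F}$ ($y{\left(F \right)} = - \frac{\left(-162\right) \frac{1}{F}}{7} = \frac{162}{7 F}$)
$y{\left(g \right)} - D{\left(91 \right)} = \frac{162}{7 \cdot 256} - - \frac{126}{91} = \frac{162}{7} \cdot \frac{1}{256} - \left(-126\right) \frac{1}{91} = \frac{81}{896} - - \frac{18}{13} = \frac{81}{896} + \frac{18}{13} = \frac{17181}{11648}$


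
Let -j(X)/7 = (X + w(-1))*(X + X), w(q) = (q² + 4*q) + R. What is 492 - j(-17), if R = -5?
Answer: 6442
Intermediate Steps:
w(q) = -5 + q² + 4*q (w(q) = (q² + 4*q) - 5 = -5 + q² + 4*q)
j(X) = -14*X*(-8 + X) (j(X) = -7*(X + (-5 + (-1)² + 4*(-1)))*(X + X) = -7*(X + (-5 + 1 - 4))*2*X = -7*(X - 8)*2*X = -7*(-8 + X)*2*X = -14*X*(-8 + X))
492 - j(-17) = 492 - 14*(-17)*(8 - 1*(-17)) = 492 - 14*(-17)*(8 + 17) = 492 - 14*(-17)*25 = 492 - 1*(-5950) = 492 + 5950 = 6442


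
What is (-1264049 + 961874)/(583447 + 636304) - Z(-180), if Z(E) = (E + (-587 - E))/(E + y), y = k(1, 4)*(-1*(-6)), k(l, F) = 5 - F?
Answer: -768572287/212236674 ≈ -3.6213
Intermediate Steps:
y = 6 (y = (5 - 1*4)*(-1*(-6)) = (5 - 4)*6 = 1*6 = 6)
Z(E) = -587/(6 + E) (Z(E) = (E + (-587 - E))/(E + 6) = -587/(6 + E))
(-1264049 + 961874)/(583447 + 636304) - Z(-180) = (-1264049 + 961874)/(583447 + 636304) - (-587)/(6 - 180) = -302175/1219751 - (-587)/(-174) = -302175*1/1219751 - (-587)*(-1)/174 = -302175/1219751 - 1*587/174 = -302175/1219751 - 587/174 = -768572287/212236674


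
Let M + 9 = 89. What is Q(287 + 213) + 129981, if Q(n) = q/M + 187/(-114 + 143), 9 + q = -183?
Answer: 18847832/145 ≈ 1.2999e+5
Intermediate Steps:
M = 80 (M = -9 + 89 = 80)
q = -192 (q = -9 - 183 = -192)
Q(n) = 587/145 (Q(n) = -192/80 + 187/(-114 + 143) = -192*1/80 + 187/29 = -12/5 + 187*(1/29) = -12/5 + 187/29 = 587/145)
Q(287 + 213) + 129981 = 587/145 + 129981 = 18847832/145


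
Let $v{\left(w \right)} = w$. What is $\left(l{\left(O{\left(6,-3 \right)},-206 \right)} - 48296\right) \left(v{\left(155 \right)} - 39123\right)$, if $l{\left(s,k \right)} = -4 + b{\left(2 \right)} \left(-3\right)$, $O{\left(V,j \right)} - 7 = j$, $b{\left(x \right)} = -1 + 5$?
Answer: $1882622016$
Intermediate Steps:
$b{\left(x \right)} = 4$
$O{\left(V,j \right)} = 7 + j$
$l{\left(s,k \right)} = -16$ ($l{\left(s,k \right)} = -4 + 4 \left(-3\right) = -4 - 12 = -16$)
$\left(l{\left(O{\left(6,-3 \right)},-206 \right)} - 48296\right) \left(v{\left(155 \right)} - 39123\right) = \left(-16 - 48296\right) \left(155 - 39123\right) = \left(-48312\right) \left(-38968\right) = 1882622016$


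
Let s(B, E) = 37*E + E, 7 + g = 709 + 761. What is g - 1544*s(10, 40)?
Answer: -2345417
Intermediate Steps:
g = 1463 (g = -7 + (709 + 761) = -7 + 1470 = 1463)
s(B, E) = 38*E
g - 1544*s(10, 40) = 1463 - 58672*40 = 1463 - 1544*1520 = 1463 - 2346880 = -2345417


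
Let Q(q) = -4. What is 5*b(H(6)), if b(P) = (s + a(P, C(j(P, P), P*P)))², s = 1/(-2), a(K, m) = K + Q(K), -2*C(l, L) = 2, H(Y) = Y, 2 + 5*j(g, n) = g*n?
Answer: 45/4 ≈ 11.250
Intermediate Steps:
j(g, n) = -⅖ + g*n/5 (j(g, n) = -⅖ + (g*n)/5 = -⅖ + g*n/5)
C(l, L) = -1 (C(l, L) = -½*2 = -1)
a(K, m) = -4 + K (a(K, m) = K - 4 = -4 + K)
s = -½ ≈ -0.50000
b(P) = (-9/2 + P)² (b(P) = (-½ + (-4 + P))² = (-9/2 + P)²)
5*b(H(6)) = 5*((-9 + 2*6)²/4) = 5*((-9 + 12)²/4) = 5*((¼)*3²) = 5*((¼)*9) = 5*(9/4) = 45/4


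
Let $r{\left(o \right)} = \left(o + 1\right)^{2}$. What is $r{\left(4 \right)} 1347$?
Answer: $33675$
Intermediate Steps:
$r{\left(o \right)} = \left(1 + o\right)^{2}$
$r{\left(4 \right)} 1347 = \left(1 + 4\right)^{2} \cdot 1347 = 5^{2} \cdot 1347 = 25 \cdot 1347 = 33675$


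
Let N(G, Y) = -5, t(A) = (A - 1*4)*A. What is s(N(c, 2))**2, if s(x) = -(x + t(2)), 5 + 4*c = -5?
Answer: 81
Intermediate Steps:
c = -5/2 (c = -5/4 + (1/4)*(-5) = -5/4 - 5/4 = -5/2 ≈ -2.5000)
t(A) = A*(-4 + A) (t(A) = (A - 4)*A = (-4 + A)*A = A*(-4 + A))
s(x) = 4 - x (s(x) = -(x + 2*(-4 + 2)) = -(x + 2*(-2)) = -(x - 4) = -(-4 + x) = 4 - x)
s(N(c, 2))**2 = (4 - 1*(-5))**2 = (4 + 5)**2 = 9**2 = 81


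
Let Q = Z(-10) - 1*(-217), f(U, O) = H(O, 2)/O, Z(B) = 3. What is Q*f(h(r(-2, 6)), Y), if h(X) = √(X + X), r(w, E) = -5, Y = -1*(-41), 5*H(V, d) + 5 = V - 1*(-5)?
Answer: 44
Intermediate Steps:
H(V, d) = V/5 (H(V, d) = -1 + (V - 1*(-5))/5 = -1 + (V + 5)/5 = -1 + (5 + V)/5 = -1 + (1 + V/5) = V/5)
Y = 41
h(X) = √2*√X (h(X) = √(2*X) = √2*√X)
f(U, O) = ⅕ (f(U, O) = (O/5)/O = ⅕)
Q = 220 (Q = 3 - 1*(-217) = 3 + 217 = 220)
Q*f(h(r(-2, 6)), Y) = 220*(⅕) = 44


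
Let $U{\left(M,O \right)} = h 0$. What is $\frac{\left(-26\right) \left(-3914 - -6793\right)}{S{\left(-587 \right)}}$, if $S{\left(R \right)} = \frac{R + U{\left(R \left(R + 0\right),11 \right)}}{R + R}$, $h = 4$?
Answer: $-149708$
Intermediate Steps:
$U{\left(M,O \right)} = 0$ ($U{\left(M,O \right)} = 4 \cdot 0 = 0$)
$S{\left(R \right)} = \frac{1}{2}$ ($S{\left(R \right)} = \frac{R + 0}{R + R} = \frac{R}{2 R} = R \frac{1}{2 R} = \frac{1}{2}$)
$\frac{\left(-26\right) \left(-3914 - -6793\right)}{S{\left(-587 \right)}} = - 26 \left(-3914 - -6793\right) \frac{1}{\frac{1}{2}} = - 26 \left(-3914 + 6793\right) 2 = \left(-26\right) 2879 \cdot 2 = \left(-74854\right) 2 = -149708$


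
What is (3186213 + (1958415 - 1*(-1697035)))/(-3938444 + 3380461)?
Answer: -6841663/557983 ≈ -12.261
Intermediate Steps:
(3186213 + (1958415 - 1*(-1697035)))/(-3938444 + 3380461) = (3186213 + (1958415 + 1697035))/(-557983) = (3186213 + 3655450)*(-1/557983) = 6841663*(-1/557983) = -6841663/557983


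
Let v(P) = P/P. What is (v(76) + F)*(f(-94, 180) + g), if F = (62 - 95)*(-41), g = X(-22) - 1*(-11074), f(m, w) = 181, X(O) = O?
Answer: 15209482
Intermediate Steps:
v(P) = 1
g = 11052 (g = -22 - 1*(-11074) = -22 + 11074 = 11052)
F = 1353 (F = -33*(-41) = 1353)
(v(76) + F)*(f(-94, 180) + g) = (1 + 1353)*(181 + 11052) = 1354*11233 = 15209482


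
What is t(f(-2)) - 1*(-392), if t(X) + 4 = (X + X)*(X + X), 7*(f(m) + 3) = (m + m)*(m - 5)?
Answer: 392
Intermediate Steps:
f(m) = -3 + 2*m*(-5 + m)/7 (f(m) = -3 + ((m + m)*(m - 5))/7 = -3 + ((2*m)*(-5 + m))/7 = -3 + (2*m*(-5 + m))/7 = -3 + 2*m*(-5 + m)/7)
t(X) = -4 + 4*X² (t(X) = -4 + (X + X)*(X + X) = -4 + (2*X)*(2*X) = -4 + 4*X²)
t(f(-2)) - 1*(-392) = (-4 + 4*(-3 - 10/7*(-2) + (2/7)*(-2)²)²) - 1*(-392) = (-4 + 4*(-3 + 20/7 + (2/7)*4)²) + 392 = (-4 + 4*(-3 + 20/7 + 8/7)²) + 392 = (-4 + 4*1²) + 392 = (-4 + 4*1) + 392 = (-4 + 4) + 392 = 0 + 392 = 392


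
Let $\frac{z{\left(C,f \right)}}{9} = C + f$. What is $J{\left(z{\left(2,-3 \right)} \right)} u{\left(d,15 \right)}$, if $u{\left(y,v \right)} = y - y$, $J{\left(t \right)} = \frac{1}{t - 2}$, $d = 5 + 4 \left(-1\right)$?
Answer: $0$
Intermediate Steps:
$z{\left(C,f \right)} = 9 C + 9 f$ ($z{\left(C,f \right)} = 9 \left(C + f\right) = 9 C + 9 f$)
$d = 1$ ($d = 5 - 4 = 1$)
$J{\left(t \right)} = \frac{1}{-2 + t}$
$u{\left(y,v \right)} = 0$
$J{\left(z{\left(2,-3 \right)} \right)} u{\left(d,15 \right)} = \frac{1}{-2 + \left(9 \cdot 2 + 9 \left(-3\right)\right)} 0 = \frac{1}{-2 + \left(18 - 27\right)} 0 = \frac{1}{-2 - 9} \cdot 0 = \frac{1}{-11} \cdot 0 = \left(- \frac{1}{11}\right) 0 = 0$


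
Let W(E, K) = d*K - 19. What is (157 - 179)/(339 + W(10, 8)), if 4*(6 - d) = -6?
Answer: -11/190 ≈ -0.057895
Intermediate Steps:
d = 15/2 (d = 6 - ¼*(-6) = 6 + 3/2 = 15/2 ≈ 7.5000)
W(E, K) = -19 + 15*K/2 (W(E, K) = 15*K/2 - 19 = -19 + 15*K/2)
(157 - 179)/(339 + W(10, 8)) = (157 - 179)/(339 + (-19 + (15/2)*8)) = -22/(339 + (-19 + 60)) = -22/(339 + 41) = -22/380 = -22*1/380 = -11/190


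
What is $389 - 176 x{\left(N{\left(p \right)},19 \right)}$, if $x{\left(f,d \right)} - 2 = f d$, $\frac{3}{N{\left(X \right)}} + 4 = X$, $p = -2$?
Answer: $1709$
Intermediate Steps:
$N{\left(X \right)} = \frac{3}{-4 + X}$
$x{\left(f,d \right)} = 2 + d f$ ($x{\left(f,d \right)} = 2 + f d = 2 + d f$)
$389 - 176 x{\left(N{\left(p \right)},19 \right)} = 389 - 176 \left(2 + 19 \frac{3}{-4 - 2}\right) = 389 - 176 \left(2 + 19 \frac{3}{-6}\right) = 389 - 176 \left(2 + 19 \cdot 3 \left(- \frac{1}{6}\right)\right) = 389 - 176 \left(2 + 19 \left(- \frac{1}{2}\right)\right) = 389 - 176 \left(2 - \frac{19}{2}\right) = 389 - -1320 = 389 + 1320 = 1709$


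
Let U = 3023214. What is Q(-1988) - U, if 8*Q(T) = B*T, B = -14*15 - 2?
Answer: -2970532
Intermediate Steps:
B = -212 (B = -210 - 2 = -212)
Q(T) = -53*T/2 (Q(T) = (-212*T)/8 = -53*T/2)
Q(-1988) - U = -53/2*(-1988) - 1*3023214 = 52682 - 3023214 = -2970532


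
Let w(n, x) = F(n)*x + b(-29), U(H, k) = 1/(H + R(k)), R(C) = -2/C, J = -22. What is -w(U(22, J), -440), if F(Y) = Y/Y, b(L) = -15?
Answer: 455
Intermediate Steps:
F(Y) = 1
U(H, k) = 1/(H - 2/k)
w(n, x) = -15 + x (w(n, x) = 1*x - 15 = x - 15 = -15 + x)
-w(U(22, J), -440) = -(-15 - 440) = -1*(-455) = 455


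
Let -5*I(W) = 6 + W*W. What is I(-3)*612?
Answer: -1836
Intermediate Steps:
I(W) = -6/5 - W²/5 (I(W) = -(6 + W*W)/5 = -(6 + W²)/5 = -6/5 - W²/5)
I(-3)*612 = (-6/5 - ⅕*(-3)²)*612 = (-6/5 - ⅕*9)*612 = (-6/5 - 9/5)*612 = -3*612 = -1836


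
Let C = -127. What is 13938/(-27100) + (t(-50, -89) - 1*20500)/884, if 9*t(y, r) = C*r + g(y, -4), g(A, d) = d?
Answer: -1201159457/53901900 ≈ -22.284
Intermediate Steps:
t(y, r) = -4/9 - 127*r/9 (t(y, r) = (-127*r - 4)/9 = (-4 - 127*r)/9 = -4/9 - 127*r/9)
13938/(-27100) + (t(-50, -89) - 1*20500)/884 = 13938/(-27100) + ((-4/9 - 127/9*(-89)) - 1*20500)/884 = 13938*(-1/27100) + ((-4/9 + 11303/9) - 20500)*(1/884) = -6969/13550 + (11299/9 - 20500)*(1/884) = -6969/13550 - 173201/9*1/884 = -6969/13550 - 173201/7956 = -1201159457/53901900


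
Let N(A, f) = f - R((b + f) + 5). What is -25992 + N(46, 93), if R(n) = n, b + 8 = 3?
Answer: -25992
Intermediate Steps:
b = -5 (b = -8 + 3 = -5)
N(A, f) = 0 (N(A, f) = f - ((-5 + f) + 5) = f - f = 0)
-25992 + N(46, 93) = -25992 + 0 = -25992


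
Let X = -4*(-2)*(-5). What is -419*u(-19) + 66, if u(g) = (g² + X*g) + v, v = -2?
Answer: -468795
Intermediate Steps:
X = -40 (X = 8*(-5) = -40)
u(g) = -2 + g² - 40*g (u(g) = (g² - 40*g) - 2 = -2 + g² - 40*g)
-419*u(-19) + 66 = -419*(-2 + (-19)² - 40*(-19)) + 66 = -419*(-2 + 361 + 760) + 66 = -419*1119 + 66 = -468861 + 66 = -468795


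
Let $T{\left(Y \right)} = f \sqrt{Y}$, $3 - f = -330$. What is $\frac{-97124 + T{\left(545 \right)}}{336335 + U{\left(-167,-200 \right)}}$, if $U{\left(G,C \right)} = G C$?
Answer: $- \frac{97124}{369735} + \frac{111 \sqrt{545}}{123245} \approx -0.24166$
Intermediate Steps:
$f = 333$ ($f = 3 - -330 = 3 + 330 = 333$)
$U{\left(G,C \right)} = C G$
$T{\left(Y \right)} = 333 \sqrt{Y}$
$\frac{-97124 + T{\left(545 \right)}}{336335 + U{\left(-167,-200 \right)}} = \frac{-97124 + 333 \sqrt{545}}{336335 - -33400} = \frac{-97124 + 333 \sqrt{545}}{336335 + 33400} = \frac{-97124 + 333 \sqrt{545}}{369735} = \left(-97124 + 333 \sqrt{545}\right) \frac{1}{369735} = - \frac{97124}{369735} + \frac{111 \sqrt{545}}{123245}$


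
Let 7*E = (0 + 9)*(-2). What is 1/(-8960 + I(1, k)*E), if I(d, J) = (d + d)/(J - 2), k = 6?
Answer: -7/62729 ≈ -0.00011159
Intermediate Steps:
I(d, J) = 2*d/(-2 + J) (I(d, J) = (2*d)/(-2 + J) = 2*d/(-2 + J))
E = -18/7 (E = ((0 + 9)*(-2))/7 = (9*(-2))/7 = (⅐)*(-18) = -18/7 ≈ -2.5714)
1/(-8960 + I(1, k)*E) = 1/(-8960 + (2*1/(-2 + 6))*(-18/7)) = 1/(-8960 + (2*1/4)*(-18/7)) = 1/(-8960 + (2*1*(¼))*(-18/7)) = 1/(-8960 + (½)*(-18/7)) = 1/(-8960 - 9/7) = 1/(-62729/7) = -7/62729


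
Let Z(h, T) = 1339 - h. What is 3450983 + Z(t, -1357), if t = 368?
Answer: 3451954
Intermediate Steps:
3450983 + Z(t, -1357) = 3450983 + (1339 - 1*368) = 3450983 + (1339 - 368) = 3450983 + 971 = 3451954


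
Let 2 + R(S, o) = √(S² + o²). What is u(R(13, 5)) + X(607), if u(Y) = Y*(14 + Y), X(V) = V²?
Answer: 368619 + 10*√194 ≈ 3.6876e+5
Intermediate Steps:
R(S, o) = -2 + √(S² + o²)
u(R(13, 5)) + X(607) = (-2 + √(13² + 5²))*(14 + (-2 + √(13² + 5²))) + 607² = (-2 + √(169 + 25))*(14 + (-2 + √(169 + 25))) + 368449 = (-2 + √194)*(14 + (-2 + √194)) + 368449 = (-2 + √194)*(12 + √194) + 368449 = 368449 + (-2 + √194)*(12 + √194)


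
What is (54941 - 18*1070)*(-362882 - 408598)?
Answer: -27527177880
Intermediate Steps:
(54941 - 18*1070)*(-362882 - 408598) = (54941 - 19260)*(-771480) = 35681*(-771480) = -27527177880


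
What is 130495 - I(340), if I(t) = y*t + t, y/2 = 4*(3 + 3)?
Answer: 113835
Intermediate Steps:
y = 48 (y = 2*(4*(3 + 3)) = 2*(4*6) = 2*24 = 48)
I(t) = 49*t (I(t) = 48*t + t = 49*t)
130495 - I(340) = 130495 - 49*340 = 130495 - 1*16660 = 130495 - 16660 = 113835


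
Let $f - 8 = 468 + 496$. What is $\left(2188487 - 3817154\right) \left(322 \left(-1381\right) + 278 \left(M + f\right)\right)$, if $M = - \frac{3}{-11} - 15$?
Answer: $\frac{3198965832054}{11} \approx 2.9082 \cdot 10^{11}$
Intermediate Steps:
$M = - \frac{162}{11}$ ($M = \left(-3\right) \left(- \frac{1}{11}\right) - 15 = \frac{3}{11} - 15 = - \frac{162}{11} \approx -14.727$)
$f = 972$ ($f = 8 + \left(468 + 496\right) = 8 + 964 = 972$)
$\left(2188487 - 3817154\right) \left(322 \left(-1381\right) + 278 \left(M + f\right)\right) = \left(2188487 - 3817154\right) \left(322 \left(-1381\right) + 278 \left(- \frac{162}{11} + 972\right)\right) = - 1628667 \left(-444682 + 278 \cdot \frac{10530}{11}\right) = - 1628667 \left(-444682 + \frac{2927340}{11}\right) = \left(-1628667\right) \left(- \frac{1964162}{11}\right) = \frac{3198965832054}{11}$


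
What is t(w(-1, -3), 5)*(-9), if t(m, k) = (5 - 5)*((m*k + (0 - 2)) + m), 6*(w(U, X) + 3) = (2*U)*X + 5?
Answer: 0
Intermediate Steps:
w(U, X) = -13/6 + U*X/3 (w(U, X) = -3 + ((2*U)*X + 5)/6 = -3 + (2*U*X + 5)/6 = -3 + (5 + 2*U*X)/6 = -3 + (⅚ + U*X/3) = -13/6 + U*X/3)
t(m, k) = 0 (t(m, k) = 0*((k*m - 2) + m) = 0*((-2 + k*m) + m) = 0*(-2 + m + k*m) = 0)
t(w(-1, -3), 5)*(-9) = 0*(-9) = 0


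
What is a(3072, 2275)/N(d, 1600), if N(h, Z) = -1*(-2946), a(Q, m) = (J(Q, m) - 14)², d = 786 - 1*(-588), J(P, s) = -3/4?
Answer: 3481/47136 ≈ 0.073850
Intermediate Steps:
J(P, s) = -¾ (J(P, s) = -3*¼ = -¾)
d = 1374 (d = 786 + 588 = 1374)
a(Q, m) = 3481/16 (a(Q, m) = (-¾ - 14)² = (-59/4)² = 3481/16)
N(h, Z) = 2946
a(3072, 2275)/N(d, 1600) = (3481/16)/2946 = (3481/16)*(1/2946) = 3481/47136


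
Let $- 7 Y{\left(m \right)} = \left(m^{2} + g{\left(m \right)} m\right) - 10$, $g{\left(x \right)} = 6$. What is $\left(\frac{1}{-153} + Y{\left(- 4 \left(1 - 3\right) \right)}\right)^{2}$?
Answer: $\frac{243765769}{1147041} \approx 212.52$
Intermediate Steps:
$Y{\left(m \right)} = \frac{10}{7} - \frac{6 m}{7} - \frac{m^{2}}{7}$ ($Y{\left(m \right)} = - \frac{\left(m^{2} + 6 m\right) - 10}{7} = - \frac{-10 + m^{2} + 6 m}{7} = \frac{10}{7} - \frac{6 m}{7} - \frac{m^{2}}{7}$)
$\left(\frac{1}{-153} + Y{\left(- 4 \left(1 - 3\right) \right)}\right)^{2} = \left(\frac{1}{-153} - \left(- \frac{10}{7} + \frac{16 \left(1 - 3\right)^{2}}{7} + \frac{6}{7} \left(-4\right) \left(1 - 3\right)\right)\right)^{2} = \left(- \frac{1}{153} - \left(- \frac{10}{7} + \frac{64}{7} + \frac{6}{7} \left(-4\right) \left(-2\right)\right)\right)^{2} = \left(- \frac{1}{153} - \left(\frac{38}{7} + \frac{64}{7}\right)\right)^{2} = \left(- \frac{1}{153} - \frac{102}{7}\right)^{2} = \left(- \frac{15613}{1071}\right)^{2} = \frac{243765769}{1147041}$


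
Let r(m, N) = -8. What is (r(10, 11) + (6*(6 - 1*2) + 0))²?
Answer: 256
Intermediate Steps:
(r(10, 11) + (6*(6 - 1*2) + 0))² = (-8 + (6*(6 - 1*2) + 0))² = (-8 + (6*(6 - 2) + 0))² = (-8 + (6*4 + 0))² = (-8 + (24 + 0))² = (-8 + 24)² = 16² = 256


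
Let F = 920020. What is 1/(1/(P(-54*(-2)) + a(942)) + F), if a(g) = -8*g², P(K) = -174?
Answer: 7099086/6531301101719 ≈ 1.0869e-6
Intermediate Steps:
1/(1/(P(-54*(-2)) + a(942)) + F) = 1/(1/(-174 - 8*942²) + 920020) = 1/(1/(-174 - 8*887364) + 920020) = 1/(1/(-174 - 7098912) + 920020) = 1/(1/(-7099086) + 920020) = 1/(-1/7099086 + 920020) = 1/(6531301101719/7099086) = 7099086/6531301101719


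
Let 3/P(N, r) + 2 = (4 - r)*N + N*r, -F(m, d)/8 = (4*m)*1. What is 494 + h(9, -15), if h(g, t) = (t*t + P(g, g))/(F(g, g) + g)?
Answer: 1559477/3162 ≈ 493.19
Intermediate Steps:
F(m, d) = -32*m (F(m, d) = -8*4*m = -32*m)
P(N, r) = 3/(-2 + N*r + N*(4 - r)) (P(N, r) = 3/(-2 + ((4 - r)*N + N*r)) = 3/(-2 + (N*(4 - r) + N*r)) = 3/(-2 + (N*r + N*(4 - r))) = 3/(-2 + N*r + N*(4 - r)))
h(g, t) = -(t**2 + 3/(2*(-1 + 2*g)))/(31*g) (h(g, t) = (t*t + 3/(2*(-1 + 2*g)))/(-32*g + g) = (t**2 + 3/(2*(-1 + 2*g)))/((-31*g)) = (t**2 + 3/(2*(-1 + 2*g)))*(-1/(31*g)) = -(t**2 + 3/(2*(-1 + 2*g)))/(31*g))
494 + h(9, -15) = 494 + (1/62)*(-3 + 2*(-15)**2*(1 - 2*9))/(9*(-1 + 2*9)) = 494 + (1/62)*(1/9)*(-3 + 2*225*(1 - 18))/(-1 + 18) = 494 + (1/62)*(1/9)*(-3 + 2*225*(-17))/17 = 494 + (1/62)*(1/9)*(1/17)*(-3 - 7650) = 494 + (1/62)*(1/9)*(1/17)*(-7653) = 494 - 2551/3162 = 1559477/3162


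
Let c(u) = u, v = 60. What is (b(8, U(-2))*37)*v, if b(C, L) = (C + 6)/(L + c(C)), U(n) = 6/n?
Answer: 6216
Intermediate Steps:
b(C, L) = (6 + C)/(C + L) (b(C, L) = (C + 6)/(L + C) = (6 + C)/(C + L))
(b(8, U(-2))*37)*v = (((6 + 8)/(8 + 6/(-2)))*37)*60 = ((14/(8 + 6*(-½)))*37)*60 = ((14/(8 - 3))*37)*60 = ((14/5)*37)*60 = (518/5)*60 = 6216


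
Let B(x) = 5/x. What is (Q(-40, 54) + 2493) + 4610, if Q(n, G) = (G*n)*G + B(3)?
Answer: -328606/3 ≈ -1.0954e+5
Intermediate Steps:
Q(n, G) = 5/3 + n*G² (Q(n, G) = (G*n)*G + 5/3 = n*G² + 5*(⅓) = n*G² + 5/3 = 5/3 + n*G²)
(Q(-40, 54) + 2493) + 4610 = ((5/3 - 40*54²) + 2493) + 4610 = ((5/3 - 40*2916) + 2493) + 4610 = ((5/3 - 116640) + 2493) + 4610 = (-349915/3 + 2493) + 4610 = -342436/3 + 4610 = -328606/3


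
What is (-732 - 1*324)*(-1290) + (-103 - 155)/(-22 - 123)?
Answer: 197525058/145 ≈ 1.3622e+6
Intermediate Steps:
(-732 - 1*324)*(-1290) + (-103 - 155)/(-22 - 123) = (-732 - 324)*(-1290) - 258/(-145) = -1056*(-1290) - 258*(-1/145) = 1362240 + 258/145 = 197525058/145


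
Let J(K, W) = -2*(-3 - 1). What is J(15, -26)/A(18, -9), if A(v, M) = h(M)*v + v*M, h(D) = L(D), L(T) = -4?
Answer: -4/117 ≈ -0.034188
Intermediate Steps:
J(K, W) = 8 (J(K, W) = -2*(-4) = 8)
h(D) = -4
A(v, M) = -4*v + M*v (A(v, M) = -4*v + v*M = -4*v + M*v)
J(15, -26)/A(18, -9) = 8/((18*(-4 - 9))) = 8/((18*(-13))) = 8/(-234) = 8*(-1/234) = -4/117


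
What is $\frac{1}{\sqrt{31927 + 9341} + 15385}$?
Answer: $\frac{85}{1307497} - \frac{2 \sqrt{10317}}{236656957} \approx 6.4151 \cdot 10^{-5}$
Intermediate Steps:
$\frac{1}{\sqrt{31927 + 9341} + 15385} = \frac{1}{\sqrt{41268} + 15385} = \frac{1}{2 \sqrt{10317} + 15385} = \frac{1}{15385 + 2 \sqrt{10317}}$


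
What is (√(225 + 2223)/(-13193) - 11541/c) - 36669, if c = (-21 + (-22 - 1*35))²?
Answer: -74368579/2028 - 12*√17/13193 ≈ -36671.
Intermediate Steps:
c = 6084 (c = (-21 + (-22 - 35))² = (-21 - 57)² = (-78)² = 6084)
(√(225 + 2223)/(-13193) - 11541/c) - 36669 = (√(225 + 2223)/(-13193) - 11541/6084) - 36669 = (√2448*(-1/13193) - 11541*1/6084) - 36669 = ((12*√17)*(-1/13193) - 3847/2028) - 36669 = (-12*√17/13193 - 3847/2028) - 36669 = (-3847/2028 - 12*√17/13193) - 36669 = -74368579/2028 - 12*√17/13193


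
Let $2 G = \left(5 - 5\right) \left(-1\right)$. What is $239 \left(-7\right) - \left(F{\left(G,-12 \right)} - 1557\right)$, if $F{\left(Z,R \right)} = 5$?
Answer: $-121$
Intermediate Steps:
$G = 0$ ($G = \frac{\left(5 - 5\right) \left(-1\right)}{2} = \frac{0 \left(-1\right)}{2} = \frac{1}{2} \cdot 0 = 0$)
$239 \left(-7\right) - \left(F{\left(G,-12 \right)} - 1557\right) = 239 \left(-7\right) - \left(5 - 1557\right) = -1673 - \left(5 - 1557\right) = -1673 - -1552 = -1673 + 1552 = -121$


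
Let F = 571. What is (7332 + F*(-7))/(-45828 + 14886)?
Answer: -3335/30942 ≈ -0.10778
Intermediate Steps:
(7332 + F*(-7))/(-45828 + 14886) = (7332 + 571*(-7))/(-45828 + 14886) = (7332 - 3997)/(-30942) = 3335*(-1/30942) = -3335/30942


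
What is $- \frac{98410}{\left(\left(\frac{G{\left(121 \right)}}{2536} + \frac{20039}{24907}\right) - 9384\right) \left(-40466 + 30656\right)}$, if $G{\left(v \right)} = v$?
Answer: $- \frac{47815263064}{44724436684029} \approx -0.0010691$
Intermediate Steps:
$- \frac{98410}{\left(\left(\frac{G{\left(121 \right)}}{2536} + \frac{20039}{24907}\right) - 9384\right) \left(-40466 + 30656\right)} = - \frac{98410}{\left(\left(\frac{121}{2536} + \frac{20039}{24907}\right) - 9384\right) \left(-40466 + 30656\right)} = - \frac{98410}{\left(\left(121 \cdot \frac{1}{2536} + 20039 \cdot \frac{1}{24907}\right) - 9384\right) \left(-9810\right)} = - \frac{98410}{\left(\left(\frac{121}{2536} + \frac{20039}{24907}\right) - 9384\right) \left(-9810\right)} = - \frac{98410}{\left(\frac{53832651}{63164152} - 9384\right) \left(-9810\right)} = - \frac{98410}{\left(- \frac{592678569717}{63164152}\right) \left(-9810\right)} = - \frac{98410}{\frac{2907088384461885}{31582076}} = \left(-98410\right) \frac{31582076}{2907088384461885} = - \frac{47815263064}{44724436684029}$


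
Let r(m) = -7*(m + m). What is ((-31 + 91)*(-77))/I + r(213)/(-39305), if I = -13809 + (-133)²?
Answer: -1214421/1089310 ≈ -1.1149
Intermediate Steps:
r(m) = -14*m
I = 3880 (I = -13809 + 17689 = 3880)
((-31 + 91)*(-77))/I + r(213)/(-39305) = ((-31 + 91)*(-77))/3880 - 14*213/(-39305) = (60*(-77))*(1/3880) - 2982*(-1/39305) = -4620*1/3880 + 426/5615 = -231/194 + 426/5615 = -1214421/1089310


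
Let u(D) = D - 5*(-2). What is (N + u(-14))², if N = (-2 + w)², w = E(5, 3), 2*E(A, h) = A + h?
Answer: 0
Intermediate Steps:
E(A, h) = A/2 + h/2 (E(A, h) = (A + h)/2 = A/2 + h/2)
w = 4 (w = (½)*5 + (½)*3 = 5/2 + 3/2 = 4)
u(D) = 10 + D (u(D) = D + 10 = 10 + D)
N = 4 (N = (-2 + 4)² = 2² = 4)
(N + u(-14))² = (4 + (10 - 14))² = (4 - 4)² = 0² = 0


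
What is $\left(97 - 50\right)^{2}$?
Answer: $2209$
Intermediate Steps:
$\left(97 - 50\right)^{2} = 47^{2} = 2209$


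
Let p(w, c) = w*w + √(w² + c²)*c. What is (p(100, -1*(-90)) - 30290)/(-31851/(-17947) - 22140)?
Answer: 364144630/397314729 - 1794700*√181/44146081 ≈ 0.36958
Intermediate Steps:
p(w, c) = w² + c*√(c² + w²) (p(w, c) = w² + √(c² + w²)*c = w² + c*√(c² + w²))
(p(100, -1*(-90)) - 30290)/(-31851/(-17947) - 22140) = ((100² + (-1*(-90))*√((-1*(-90))² + 100²)) - 30290)/(-31851/(-17947) - 22140) = ((10000 + 90*√(90² + 10000)) - 30290)/(-31851*(-1/17947) - 22140) = ((10000 + 90*√(8100 + 10000)) - 30290)/(31851/17947 - 22140) = ((10000 + 90*√18100) - 30290)/(-397314729/17947) = ((10000 + 90*(10*√181)) - 30290)*(-17947/397314729) = ((10000 + 900*√181) - 30290)*(-17947/397314729) = (-20290 + 900*√181)*(-17947/397314729) = 364144630/397314729 - 1794700*√181/44146081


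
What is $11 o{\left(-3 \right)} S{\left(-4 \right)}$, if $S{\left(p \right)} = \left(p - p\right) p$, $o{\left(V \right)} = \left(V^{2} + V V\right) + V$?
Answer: $0$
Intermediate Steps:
$o{\left(V \right)} = V + 2 V^{2}$ ($o{\left(V \right)} = \left(V^{2} + V^{2}\right) + V = 2 V^{2} + V = V + 2 V^{2}$)
$S{\left(p \right)} = 0$ ($S{\left(p \right)} = 0 p = 0$)
$11 o{\left(-3 \right)} S{\left(-4 \right)} = 11 \left(- 3 \left(1 + 2 \left(-3\right)\right)\right) 0 = 11 \left(- 3 \left(1 - 6\right)\right) 0 = 11 \left(\left(-3\right) \left(-5\right)\right) 0 = 11 \cdot 15 \cdot 0 = 165 \cdot 0 = 0$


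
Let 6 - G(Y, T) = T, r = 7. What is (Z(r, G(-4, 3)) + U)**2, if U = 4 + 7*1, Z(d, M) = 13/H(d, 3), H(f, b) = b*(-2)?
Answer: 2809/36 ≈ 78.028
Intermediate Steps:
G(Y, T) = 6 - T
H(f, b) = -2*b
Z(d, M) = -13/6 (Z(d, M) = 13/((-2*3)) = 13/(-6) = 13*(-1/6) = -13/6)
U = 11 (U = 4 + 7 = 11)
(Z(r, G(-4, 3)) + U)**2 = (-13/6 + 11)**2 = (53/6)**2 = 2809/36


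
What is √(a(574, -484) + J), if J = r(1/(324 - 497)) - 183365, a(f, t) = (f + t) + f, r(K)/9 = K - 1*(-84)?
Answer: I*√5445433462/173 ≈ 426.55*I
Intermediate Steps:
r(K) = 756 + 9*K (r(K) = 9*(K - 1*(-84)) = 9*(K + 84) = 9*(84 + K) = 756 + 9*K)
a(f, t) = t + 2*f
J = -31591366/173 (J = (756 + 9/(324 - 497)) - 183365 = (756 + 9/(-173)) - 183365 = (756 + 9*(-1/173)) - 183365 = (756 - 9/173) - 183365 = 130779/173 - 183365 = -31591366/173 ≈ -1.8261e+5)
√(a(574, -484) + J) = √((-484 + 2*574) - 31591366/173) = √((-484 + 1148) - 31591366/173) = √(664 - 31591366/173) = √(-31476494/173) = I*√5445433462/173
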